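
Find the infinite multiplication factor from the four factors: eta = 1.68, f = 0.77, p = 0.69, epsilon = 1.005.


k_inf = eta * f * p * epsilon
k_inf = 1.68 * 0.77 * 0.69 * 1.005
k_inf = 0.89705

0.89705


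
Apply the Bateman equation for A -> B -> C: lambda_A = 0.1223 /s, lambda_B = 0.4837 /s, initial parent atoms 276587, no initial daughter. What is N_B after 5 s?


N_B(t) = lambda_A * N_A0 / (lambda_B - lambda_A) * [exp(-lambda_A*t) - exp(-lambda_B*t)]
exp(-0.1223*5) = 0.5425365; exp(-0.4837*5) = 0.08905510
N_B = 0.1223 * 276587 / (0.4837 - 0.1223) * (0.5425365 - 0.08905510)
N_B = 42445

42445


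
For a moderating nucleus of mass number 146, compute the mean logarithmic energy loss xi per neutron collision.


xi = 1 + (A-1)^2/(2A) * ln((A-1)/(A+1))
xi = 1 + (146-1)^2/(2*146) * ln((146-1)/(146 +1))
xi = 0.013636

0.013636


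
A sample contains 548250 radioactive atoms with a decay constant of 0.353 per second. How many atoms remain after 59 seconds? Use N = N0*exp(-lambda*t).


N = N0 * exp(-lambda * t)
N = 548250 * exp(-0.353 * 59)
N = 4.9423e-04

4.9423e-04


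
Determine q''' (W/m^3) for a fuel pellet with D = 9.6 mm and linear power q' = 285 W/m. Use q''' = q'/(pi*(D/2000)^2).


r = D / 2 / 1000 = 9.6 / 2 / 1000 = 0.0048 m
q''' = q' / (pi * r^2)
q''' = 285 / (pi * 0.0048^2)
q''' = 3.9374e+06 W/m^3

3.9374e+06


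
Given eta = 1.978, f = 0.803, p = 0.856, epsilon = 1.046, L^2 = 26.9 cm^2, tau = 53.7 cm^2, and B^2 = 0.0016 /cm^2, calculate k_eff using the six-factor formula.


k_inf = eta*f*p*eps = 1.978*0.803*0.856*1.046 = 1.422156
P_TNL = 1/(1 + L^2*B^2) = 1/(1 + 26.9*0.0016) = 0.9587360
P_FNL = exp(-B^2*tau) = exp(-0.0016*53.7) = 0.9176676
k_eff = k_inf * P_TNL * P_FNL = 1.422156 * 0.9587360 * 0.9176676
k_eff = 1.2512

1.2512


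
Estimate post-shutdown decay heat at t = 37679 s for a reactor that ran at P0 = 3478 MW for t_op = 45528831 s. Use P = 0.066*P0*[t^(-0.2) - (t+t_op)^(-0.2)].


P/P0 = 0.066 * [t^(-0.2) - (t + t_op)^(-0.2)]
P/P0 = 0.066 * [37679^(-0.2) - (37679 + 45528831)^(-0.2)]
P/P0 = 0.066 * [0.1215570 - 0.02939482] = 0.006082704
P = 3478 * 0.006082704 = 21.156 MW

21.156


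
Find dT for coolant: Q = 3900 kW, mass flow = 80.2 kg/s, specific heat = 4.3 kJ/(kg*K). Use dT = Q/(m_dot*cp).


dT = Q / (m_dot * cp)
dT = 3900 / (80.2 * 4.3)
dT = 11.309 C

11.309


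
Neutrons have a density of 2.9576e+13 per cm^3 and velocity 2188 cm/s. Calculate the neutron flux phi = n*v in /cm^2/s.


phi = n * v
phi = 2.9576e+13 * 2188
phi = 6.4712e+16 /cm^2/s

6.4712e+16


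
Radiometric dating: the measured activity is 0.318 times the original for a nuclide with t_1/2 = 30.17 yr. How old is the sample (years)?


lambda = ln(2) / t_half = ln(2) / 30.17 = 0.02297472 /yr
t = -ln(A/A0) / lambda
t = -ln(0.318) / 0.02297472
t = 49.868 yr

49.868


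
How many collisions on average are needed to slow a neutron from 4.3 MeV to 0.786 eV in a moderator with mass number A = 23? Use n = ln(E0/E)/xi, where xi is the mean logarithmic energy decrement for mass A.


xi = 1 + (A-1)^2/(2A)*ln((A-1)/(A+1)) = 0.08448899 (for A = 23)
n = ln(E0/E) / xi
n = ln(4.3e6 / 0.786) / 0.08448899
n = ln(5.470738e+06) / 0.08448899 = 183.63

183.63


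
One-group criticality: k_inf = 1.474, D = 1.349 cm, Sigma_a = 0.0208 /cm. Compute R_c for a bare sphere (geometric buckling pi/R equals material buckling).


L^2 = D / Sigma_a = 1.349 / 0.0208 = 64.85577 cm^2
B_m^2 = (k_inf - 1) / L^2 = (1.474 - 1) / 64.85577 = 0.007308525 /cm^2
For a bare sphere: B_g = pi/R, so R_c = pi / sqrt(B_m^2)
R_c = pi / sqrt(0.007308525) = 36.748 cm

36.748


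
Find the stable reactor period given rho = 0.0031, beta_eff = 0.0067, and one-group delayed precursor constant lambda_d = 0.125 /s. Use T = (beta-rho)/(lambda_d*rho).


T = (beta - rho) / (lambda_d * rho)
T = (0.0067 - 0.0031) / (0.125 * 0.0031)
T = 9.2903 s

9.2903


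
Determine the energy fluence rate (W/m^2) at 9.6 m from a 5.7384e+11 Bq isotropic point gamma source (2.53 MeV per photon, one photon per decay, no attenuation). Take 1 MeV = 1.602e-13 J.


psi = A * E * 1.602e-13 / (4*pi*r^2)
psi = 5.7384e+11 * 2.53 * 1.602e-13 / (4*pi*9.6^2)
psi = 2.0083e-04 W/m^2

2.0083e-04


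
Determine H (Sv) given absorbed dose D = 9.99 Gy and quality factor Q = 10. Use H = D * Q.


H = D * Q
H = 9.99 * 10
H = 99.900 Sv

99.900


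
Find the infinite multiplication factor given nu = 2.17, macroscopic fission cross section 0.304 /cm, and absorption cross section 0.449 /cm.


k_inf = nu * Sigma_f / Sigma_a
k_inf = 2.17 * 0.304 / 0.449
k_inf = 1.4692

1.4692


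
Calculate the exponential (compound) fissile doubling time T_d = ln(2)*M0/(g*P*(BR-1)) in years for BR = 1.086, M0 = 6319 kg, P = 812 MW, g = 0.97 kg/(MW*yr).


Breeding gain G = BR - 1 = 1.086 - 1 = 0.086
Fissile production rate = g * P * G = 0.97 * 812 * 0.086 = 67.73704 kg/yr
T_d = ln(2) * M0 / (g * P * G)
T_d = ln(2) * 6319 / 67.73704 = 64.662 yr

64.662


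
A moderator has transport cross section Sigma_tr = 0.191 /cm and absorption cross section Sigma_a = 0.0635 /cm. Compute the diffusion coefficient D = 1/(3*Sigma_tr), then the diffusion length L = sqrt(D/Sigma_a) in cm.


D = 1 / (3 * Sigma_tr) = 1 / (3 * 0.191) = 1.745201 cm
L = sqrt(D / Sigma_a)
L = sqrt(1.745201 / 0.0635)
L = 5.2425 cm

5.2425


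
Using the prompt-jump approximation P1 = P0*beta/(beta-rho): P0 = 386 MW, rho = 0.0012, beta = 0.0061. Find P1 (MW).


P1/P0 = beta / (beta - rho)
P1/P0 = 0.0061 / (0.0061 - 0.0012) = 1.244898
P1 = 386 * 1.244898 = 480.53 MW

480.53


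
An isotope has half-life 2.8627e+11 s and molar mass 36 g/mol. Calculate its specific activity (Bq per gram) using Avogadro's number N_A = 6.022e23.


lambda = ln(2) / t_half = ln(2) / 2.8627e+11 = 2.421306e-12 /s
SA = lambda * N_A / M
SA = 2.421306e-12 * 6.022e23 / 36
SA = 4.0503e+10 Bq/g

4.0503e+10


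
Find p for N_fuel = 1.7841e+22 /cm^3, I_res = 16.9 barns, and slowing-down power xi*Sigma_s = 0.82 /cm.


p = exp(-N * I * 1e-24 / (xi*Sigma_s))
p = exp(-1.7841e+22 * 16.9 * 1e-24 / 0.82)
p = 0.69233

0.69233


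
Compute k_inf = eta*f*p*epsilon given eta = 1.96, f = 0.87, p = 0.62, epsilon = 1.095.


k_inf = eta * f * p * epsilon
k_inf = 1.96 * 0.87 * 0.62 * 1.095
k_inf = 1.1577

1.1577


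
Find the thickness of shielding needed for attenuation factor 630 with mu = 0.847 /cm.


x = ln(factor) / mu
x = ln(630) / 0.847
x = 7.6101 cm

7.6101


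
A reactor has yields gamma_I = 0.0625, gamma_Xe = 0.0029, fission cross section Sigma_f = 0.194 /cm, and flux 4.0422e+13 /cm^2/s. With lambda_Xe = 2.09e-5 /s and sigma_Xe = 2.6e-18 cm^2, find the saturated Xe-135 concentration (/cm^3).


Xe_eq = (gamma_I + gamma_Xe) * Sigma_f * phi / (lambda_Xe + sigma_Xe * phi)
Numerator = (0.0625 + 0.0029) * 0.194 * 4.0422e+13 = 5.128582e+11
Denominator = 2.09e-5 + 2.6e-18 * 4.0422e+13 = 1.259972e-04
Xe_eq = 5.128582e+11 / 1.259972e-04 = 4.0704e+15 /cm^3

4.0704e+15


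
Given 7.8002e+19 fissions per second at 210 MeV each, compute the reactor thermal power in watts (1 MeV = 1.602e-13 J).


P = fission_rate * E_MeV * 1.602e-13
P = 7.8002e+19 * 210 * 1.602e-13
P = 2.6241e+09 W

2.6241e+09


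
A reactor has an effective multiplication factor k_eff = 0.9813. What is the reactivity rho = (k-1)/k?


rho = (k_eff - 1) / k_eff
rho = (0.9813 - 1) / 0.9813
rho = -0.019056

-0.019056


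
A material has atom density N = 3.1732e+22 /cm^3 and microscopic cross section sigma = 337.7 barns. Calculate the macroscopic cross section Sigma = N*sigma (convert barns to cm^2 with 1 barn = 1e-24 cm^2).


Sigma = N * sigma_barns * 1e-24
Sigma = 3.1732e+22 * 337.7 * 1e-24
Sigma = 10.716 /cm

10.716


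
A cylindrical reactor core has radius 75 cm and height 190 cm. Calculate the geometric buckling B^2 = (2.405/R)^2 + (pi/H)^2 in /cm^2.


B^2 = (2.405/R)^2 + (pi/H)^2
B^2 = (2.405/75)^2 + (pi/190)^2
B^2 = 0.0013017 /cm^2

0.0013017


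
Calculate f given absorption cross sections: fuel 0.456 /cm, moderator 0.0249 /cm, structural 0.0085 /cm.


f = Sigma_a_fuel / (Sigma_a_fuel + Sigma_a_mod + Sigma_a_other)
f = 0.456 / (0.456 + 0.0249 + 0.0085)
f = 0.93175

0.93175


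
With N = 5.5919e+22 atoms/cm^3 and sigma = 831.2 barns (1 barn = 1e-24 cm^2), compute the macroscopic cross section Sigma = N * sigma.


Sigma = N * sigma_barns * 1e-24
Sigma = 5.5919e+22 * 831.2 * 1e-24
Sigma = 46.480 /cm

46.480


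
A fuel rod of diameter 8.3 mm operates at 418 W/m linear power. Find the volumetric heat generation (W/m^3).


r = D / 2 / 1000 = 8.3 / 2 / 1000 = 0.00415 m
q''' = q' / (pi * r^2)
q''' = 418 / (pi * 0.00415^2)
q''' = 7.7256e+06 W/m^3

7.7256e+06


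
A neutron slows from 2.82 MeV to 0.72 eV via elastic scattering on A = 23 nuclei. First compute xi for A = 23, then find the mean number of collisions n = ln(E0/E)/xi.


xi = 1 + (A-1)^2/(2A)*ln((A-1)/(A+1)) = 0.08448899 (for A = 23)
n = ln(E0/E) / xi
n = ln(2.82e6 / 0.72) / 0.08448899
n = ln(3.916667e+06) / 0.08448899 = 179.68

179.68


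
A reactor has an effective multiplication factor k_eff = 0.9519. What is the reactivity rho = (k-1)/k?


rho = (k_eff - 1) / k_eff
rho = (0.9519 - 1) / 0.9519
rho = -0.050531

-0.050531


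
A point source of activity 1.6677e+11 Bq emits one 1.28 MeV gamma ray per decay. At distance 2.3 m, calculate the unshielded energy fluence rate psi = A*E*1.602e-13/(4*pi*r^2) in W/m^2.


psi = A * E * 1.602e-13 / (4*pi*r^2)
psi = 1.6677e+11 * 1.28 * 1.602e-13 / (4*pi*2.3^2)
psi = 5.1443e-04 W/m^2

5.1443e-04


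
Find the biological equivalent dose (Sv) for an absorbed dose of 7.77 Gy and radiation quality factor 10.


H = D * Q
H = 7.77 * 10
H = 77.700 Sv

77.700


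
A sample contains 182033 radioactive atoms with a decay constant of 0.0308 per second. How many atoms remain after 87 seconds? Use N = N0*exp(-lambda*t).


N = N0 * exp(-lambda * t)
N = 182033 * exp(-0.0308 * 87)
N = 12486

12486


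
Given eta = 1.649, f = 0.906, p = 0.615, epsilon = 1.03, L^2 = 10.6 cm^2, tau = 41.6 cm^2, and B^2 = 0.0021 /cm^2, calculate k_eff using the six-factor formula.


k_inf = eta*f*p*eps = 1.649*0.906*0.615*1.03 = 0.9463705
P_TNL = 1/(1 + L^2*B^2) = 1/(1 + 10.6*0.0021) = 0.9782247
P_FNL = exp(-B^2*tau) = exp(-0.0021*41.6) = 0.9163472
k_eff = k_inf * P_TNL * P_FNL = 0.9463705 * 0.9782247 * 0.9163472
k_eff = 0.84832

0.84832


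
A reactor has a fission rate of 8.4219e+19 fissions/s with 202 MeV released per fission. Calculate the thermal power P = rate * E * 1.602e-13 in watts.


P = fission_rate * E_MeV * 1.602e-13
P = 8.4219e+19 * 202 * 1.602e-13
P = 2.7254e+09 W

2.7254e+09


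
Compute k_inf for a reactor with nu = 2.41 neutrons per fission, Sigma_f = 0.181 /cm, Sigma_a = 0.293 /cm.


k_inf = nu * Sigma_f / Sigma_a
k_inf = 2.41 * 0.181 / 0.293
k_inf = 1.4888

1.4888


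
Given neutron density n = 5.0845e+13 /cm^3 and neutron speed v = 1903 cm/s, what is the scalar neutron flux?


phi = n * v
phi = 5.0845e+13 * 1903
phi = 9.6758e+16 /cm^2/s

9.6758e+16


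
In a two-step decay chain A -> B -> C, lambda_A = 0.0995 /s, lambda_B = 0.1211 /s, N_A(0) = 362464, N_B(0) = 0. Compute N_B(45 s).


N_B(t) = lambda_A * N_A0 / (lambda_B - lambda_A) * [exp(-lambda_A*t) - exp(-lambda_B*t)]
exp(-0.0995*45) = 0.01136178; exp(-0.1211*45) = 0.004298453
N_B = 0.0995 * 362464 / (0.1211 - 0.0995) * (0.01136178 - 0.004298453)
N_B = 11794

11794


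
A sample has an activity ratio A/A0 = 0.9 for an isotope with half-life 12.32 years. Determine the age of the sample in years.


lambda = ln(2) / t_half = ln(2) / 12.32 = 0.05626195 /yr
t = -ln(A/A0) / lambda
t = -ln(0.9) / 0.05626195
t = 1.8727 yr

1.8727


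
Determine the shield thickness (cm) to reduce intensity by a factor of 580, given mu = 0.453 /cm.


x = ln(factor) / mu
x = ln(580) / 0.453
x = 14.046 cm

14.046


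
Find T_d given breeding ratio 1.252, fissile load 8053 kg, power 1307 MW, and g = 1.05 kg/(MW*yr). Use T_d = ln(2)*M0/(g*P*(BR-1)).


Breeding gain G = BR - 1 = 1.252 - 1 = 0.252
Fissile production rate = g * P * G = 1.05 * 1307 * 0.252 = 345.8322 kg/yr
T_d = ln(2) * M0 / (g * P * G)
T_d = ln(2) * 8053 / 345.8322 = 16.141 yr

16.141


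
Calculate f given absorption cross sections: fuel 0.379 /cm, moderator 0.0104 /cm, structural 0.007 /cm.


f = Sigma_a_fuel / (Sigma_a_fuel + Sigma_a_mod + Sigma_a_other)
f = 0.379 / (0.379 + 0.0104 + 0.007)
f = 0.95610

0.95610


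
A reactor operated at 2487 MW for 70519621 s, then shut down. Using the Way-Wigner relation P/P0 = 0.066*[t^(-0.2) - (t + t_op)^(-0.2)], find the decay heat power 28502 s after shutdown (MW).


P/P0 = 0.066 * [t^(-0.2) - (t + t_op)^(-0.2)]
P/P0 = 0.066 * [28502^(-0.2) - (28502 + 70519621)^(-0.2)]
P/P0 = 0.066 * [0.1285360 - 0.02693413] = 0.006705723
P = 2487 * 0.006705723 = 16.677 MW

16.677


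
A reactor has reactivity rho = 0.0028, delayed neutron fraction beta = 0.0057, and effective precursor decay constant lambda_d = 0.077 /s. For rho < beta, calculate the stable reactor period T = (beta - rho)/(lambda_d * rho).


T = (beta - rho) / (lambda_d * rho)
T = (0.0057 - 0.0028) / (0.077 * 0.0028)
T = 13.451 s

13.451


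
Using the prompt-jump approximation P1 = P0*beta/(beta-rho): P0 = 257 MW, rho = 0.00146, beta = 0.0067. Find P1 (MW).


P1/P0 = beta / (beta - rho)
P1/P0 = 0.0067 / (0.0067 - 0.00146) = 1.278626
P1 = 257 * 1.278626 = 328.61 MW

328.61


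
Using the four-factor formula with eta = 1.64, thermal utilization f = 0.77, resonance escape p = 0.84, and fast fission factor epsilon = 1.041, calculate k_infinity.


k_inf = eta * f * p * epsilon
k_inf = 1.64 * 0.77 * 0.84 * 1.041
k_inf = 1.1042

1.1042


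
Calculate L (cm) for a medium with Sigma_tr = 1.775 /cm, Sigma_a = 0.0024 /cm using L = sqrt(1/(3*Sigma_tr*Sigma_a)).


D = 1 / (3 * Sigma_tr) = 1 / (3 * 1.775) = 0.1877934 cm
L = sqrt(D / Sigma_a)
L = sqrt(0.1877934 / 0.0024)
L = 8.8457 cm

8.8457


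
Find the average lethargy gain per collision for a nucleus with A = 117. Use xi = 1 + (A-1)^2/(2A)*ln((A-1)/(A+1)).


xi = 1 + (A-1)^2/(2A) * ln((A-1)/(A+1))
xi = 1 + (117-1)^2/(2*117) * ln((117-1)/(117 +1))
xi = 0.016997

0.016997


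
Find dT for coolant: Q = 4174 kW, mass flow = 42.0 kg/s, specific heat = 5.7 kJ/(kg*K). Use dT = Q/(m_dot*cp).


dT = Q / (m_dot * cp)
dT = 4174 / (42.0 * 5.7)
dT = 17.435 C

17.435


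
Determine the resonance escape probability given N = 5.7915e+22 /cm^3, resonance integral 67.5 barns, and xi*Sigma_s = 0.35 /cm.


p = exp(-N * I * 1e-24 / (xi*Sigma_s))
p = exp(-5.7915e+22 * 67.5 * 1e-24 / 0.35)
p = 1.4100e-05

1.4100e-05


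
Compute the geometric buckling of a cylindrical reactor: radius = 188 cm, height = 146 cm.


B^2 = (2.405/R)^2 + (pi/H)^2
B^2 = (2.405/188)^2 + (pi/146)^2
B^2 = 6.2666e-04 /cm^2

6.2666e-04


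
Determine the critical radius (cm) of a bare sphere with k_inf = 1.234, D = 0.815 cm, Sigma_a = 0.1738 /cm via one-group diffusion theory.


L^2 = D / Sigma_a = 0.815 / 0.1738 = 4.689298 cm^2
B_m^2 = (k_inf - 1) / L^2 = (1.234 - 1) / 4.689298 = 0.04990086 /cm^2
For a bare sphere: B_g = pi/R, so R_c = pi / sqrt(B_m^2)
R_c = pi / sqrt(0.04990086) = 14.064 cm

14.064


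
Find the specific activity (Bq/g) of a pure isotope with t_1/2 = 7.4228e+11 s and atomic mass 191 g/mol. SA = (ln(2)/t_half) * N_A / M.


lambda = ln(2) / t_half = ln(2) / 7.4228e+11 = 9.338082e-13 /s
SA = lambda * N_A / M
SA = 9.338082e-13 * 6.022e23 / 191
SA = 2.9442e+09 Bq/g

2.9442e+09


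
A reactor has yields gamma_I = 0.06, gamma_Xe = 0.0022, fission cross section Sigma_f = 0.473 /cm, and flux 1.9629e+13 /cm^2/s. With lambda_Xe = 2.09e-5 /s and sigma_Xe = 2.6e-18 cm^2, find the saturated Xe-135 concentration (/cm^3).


Xe_eq = (gamma_I + gamma_Xe) * Sigma_f * phi / (lambda_Xe + sigma_Xe * phi)
Numerator = (0.06 + 0.0022) * 0.473 * 1.9629e+13 = 5.774970e+11
Denominator = 2.09e-5 + 2.6e-18 * 1.9629e+13 = 7.193540e-05
Xe_eq = 5.774970e+11 / 7.193540e-05 = 8.0280e+15 /cm^3

8.0280e+15


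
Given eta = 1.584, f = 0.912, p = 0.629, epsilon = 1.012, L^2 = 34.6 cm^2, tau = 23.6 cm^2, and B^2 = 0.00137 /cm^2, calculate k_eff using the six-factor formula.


k_inf = eta*f*p*eps = 1.584*0.912*0.629*1.012 = 0.9195623
P_TNL = 1/(1 + L^2*B^2) = 1/(1 + 34.6*0.00137) = 0.9547433
P_FNL = exp(-B^2*tau) = exp(-0.00137*23.6) = 0.9681851
k_eff = k_inf * P_TNL * P_FNL = 0.9195623 * 0.9547433 * 0.9681851
k_eff = 0.85001

0.85001


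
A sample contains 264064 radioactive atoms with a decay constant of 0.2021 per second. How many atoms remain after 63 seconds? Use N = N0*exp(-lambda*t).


N = N0 * exp(-lambda * t)
N = 264064 * exp(-0.2021 * 63)
N = 0.78008

0.78008


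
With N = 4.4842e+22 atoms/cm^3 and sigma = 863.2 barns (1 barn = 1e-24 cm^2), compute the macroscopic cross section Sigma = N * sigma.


Sigma = N * sigma_barns * 1e-24
Sigma = 4.4842e+22 * 863.2 * 1e-24
Sigma = 38.708 /cm

38.708


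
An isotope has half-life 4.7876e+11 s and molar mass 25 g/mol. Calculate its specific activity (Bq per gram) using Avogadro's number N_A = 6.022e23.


lambda = ln(2) / t_half = ln(2) / 4.7876e+11 = 1.447797e-12 /s
SA = lambda * N_A / M
SA = 1.447797e-12 * 6.022e23 / 25
SA = 3.4875e+10 Bq/g

3.4875e+10


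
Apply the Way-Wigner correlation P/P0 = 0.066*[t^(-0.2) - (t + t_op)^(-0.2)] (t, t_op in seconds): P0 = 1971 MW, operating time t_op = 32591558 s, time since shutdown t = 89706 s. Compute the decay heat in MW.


P/P0 = 0.066 * [t^(-0.2) - (t + t_op)^(-0.2)]
P/P0 = 0.066 * [89706^(-0.2) - (89706 + 32591558)^(-0.2)]
P/P0 = 0.066 * [0.1021964 - 0.03141523] = 0.004671557
P = 1971 * 0.004671557 = 9.2076 MW

9.2076


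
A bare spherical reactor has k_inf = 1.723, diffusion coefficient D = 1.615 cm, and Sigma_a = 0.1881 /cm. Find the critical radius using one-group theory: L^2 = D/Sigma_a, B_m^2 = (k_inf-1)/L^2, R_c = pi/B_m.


L^2 = D / Sigma_a = 1.615 / 0.1881 = 8.585859 cm^2
B_m^2 = (k_inf - 1) / L^2 = (1.723 - 1) / 8.585859 = 0.08420823 /cm^2
For a bare sphere: B_g = pi/R, so R_c = pi / sqrt(B_m^2)
R_c = pi / sqrt(0.08420823) = 10.826 cm

10.826


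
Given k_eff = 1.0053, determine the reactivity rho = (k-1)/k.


rho = (k_eff - 1) / k_eff
rho = (1.0053 - 1) / 1.0053
rho = 0.0052721

0.0052721


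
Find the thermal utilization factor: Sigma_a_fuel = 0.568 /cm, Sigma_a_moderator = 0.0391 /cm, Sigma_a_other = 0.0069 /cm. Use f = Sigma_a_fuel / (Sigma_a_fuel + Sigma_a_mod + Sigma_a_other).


f = Sigma_a_fuel / (Sigma_a_fuel + Sigma_a_mod + Sigma_a_other)
f = 0.568 / (0.568 + 0.0391 + 0.0069)
f = 0.92508

0.92508


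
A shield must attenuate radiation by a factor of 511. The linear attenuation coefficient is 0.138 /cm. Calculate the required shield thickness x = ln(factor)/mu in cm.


x = ln(factor) / mu
x = ln(511) / 0.138
x = 45.191 cm

45.191


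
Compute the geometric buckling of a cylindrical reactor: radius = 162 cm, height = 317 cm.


B^2 = (2.405/R)^2 + (pi/H)^2
B^2 = (2.405/162)^2 + (pi/317)^2
B^2 = 3.1861e-04 /cm^2

3.1861e-04


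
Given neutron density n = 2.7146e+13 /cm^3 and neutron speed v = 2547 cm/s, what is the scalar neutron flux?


phi = n * v
phi = 2.7146e+13 * 2547
phi = 6.9141e+16 /cm^2/s

6.9141e+16


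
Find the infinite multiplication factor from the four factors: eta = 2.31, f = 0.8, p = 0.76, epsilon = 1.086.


k_inf = eta * f * p * epsilon
k_inf = 2.31 * 0.8 * 0.76 * 1.086
k_inf = 1.5253

1.5253


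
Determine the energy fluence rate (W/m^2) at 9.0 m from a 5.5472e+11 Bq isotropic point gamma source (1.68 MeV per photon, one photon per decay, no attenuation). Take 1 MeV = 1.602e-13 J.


psi = A * E * 1.602e-13 / (4*pi*r^2)
psi = 5.5472e+11 * 1.68 * 1.602e-13 / (4*pi*9.0^2)
psi = 1.4667e-04 W/m^2

1.4667e-04


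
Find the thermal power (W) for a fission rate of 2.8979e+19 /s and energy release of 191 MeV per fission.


P = fission_rate * E_MeV * 1.602e-13
P = 2.8979e+19 * 191 * 1.602e-13
P = 8.8671e+08 W

8.8671e+08


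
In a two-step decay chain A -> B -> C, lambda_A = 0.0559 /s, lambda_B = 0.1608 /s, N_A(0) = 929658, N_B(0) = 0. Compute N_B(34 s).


N_B(t) = lambda_A * N_A0 / (lambda_B - lambda_A) * [exp(-lambda_A*t) - exp(-lambda_B*t)]
exp(-0.0559*34) = 0.1494789; exp(-0.1608*34) = 0.004223040
N_B = 0.0559 * 929658 / (0.1608 - 0.0559) * (0.1494789 - 0.004223040)
N_B = 71960

71960


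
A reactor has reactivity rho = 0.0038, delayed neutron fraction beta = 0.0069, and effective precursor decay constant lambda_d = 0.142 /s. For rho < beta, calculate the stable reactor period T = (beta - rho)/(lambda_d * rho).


T = (beta - rho) / (lambda_d * rho)
T = (0.0069 - 0.0038) / (0.142 * 0.0038)
T = 5.7450 s

5.7450


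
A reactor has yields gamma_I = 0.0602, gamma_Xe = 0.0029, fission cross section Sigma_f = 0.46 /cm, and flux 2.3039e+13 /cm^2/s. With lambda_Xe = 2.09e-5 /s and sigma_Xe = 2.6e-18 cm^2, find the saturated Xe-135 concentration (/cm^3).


Xe_eq = (gamma_I + gamma_Xe) * Sigma_f * phi / (lambda_Xe + sigma_Xe * phi)
Numerator = (0.0602 + 0.0029) * 0.46 * 2.3039e+13 = 6.687300e+11
Denominator = 2.09e-5 + 2.6e-18 * 2.3039e+13 = 8.080140e-05
Xe_eq = 6.687300e+11 / 8.080140e-05 = 8.2762e+15 /cm^3

8.2762e+15


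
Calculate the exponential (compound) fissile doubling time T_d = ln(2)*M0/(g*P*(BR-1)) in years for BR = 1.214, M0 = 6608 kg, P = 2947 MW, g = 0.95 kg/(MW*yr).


Breeding gain G = BR - 1 = 1.214 - 1 = 0.214
Fissile production rate = g * P * G = 0.95 * 2947 * 0.214 = 599.1251 kg/yr
T_d = ln(2) * M0 / (g * P * G)
T_d = ln(2) * 6608 / 599.1251 = 7.6450 yr

7.6450


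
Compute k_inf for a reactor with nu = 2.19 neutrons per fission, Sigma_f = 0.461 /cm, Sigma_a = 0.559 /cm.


k_inf = nu * Sigma_f / Sigma_a
k_inf = 2.19 * 0.461 / 0.559
k_inf = 1.8061

1.8061


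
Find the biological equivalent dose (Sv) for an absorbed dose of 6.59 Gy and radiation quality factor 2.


H = D * Q
H = 6.59 * 2
H = 13.180 Sv

13.180


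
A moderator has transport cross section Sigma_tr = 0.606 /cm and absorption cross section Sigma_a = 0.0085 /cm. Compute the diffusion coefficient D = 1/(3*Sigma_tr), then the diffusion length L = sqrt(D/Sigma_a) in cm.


D = 1 / (3 * Sigma_tr) = 1 / (3 * 0.606) = 0.5500550 cm
L = sqrt(D / Sigma_a)
L = sqrt(0.5500550 / 0.0085)
L = 8.0444 cm

8.0444


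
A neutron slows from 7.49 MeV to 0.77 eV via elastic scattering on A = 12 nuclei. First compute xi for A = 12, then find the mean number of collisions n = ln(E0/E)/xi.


xi = 1 + (A-1)^2/(2A)*ln((A-1)/(A+1)) = 0.1577690 (for A = 12)
n = ln(E0/E) / xi
n = ln(7.49e6 / 0.77) / 0.1577690
n = ln(9.727273e+06) / 0.1577690 = 101.99

101.99


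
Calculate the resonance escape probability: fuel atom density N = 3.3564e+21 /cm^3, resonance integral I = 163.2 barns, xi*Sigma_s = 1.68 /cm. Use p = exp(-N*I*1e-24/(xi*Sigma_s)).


p = exp(-N * I * 1e-24 / (xi*Sigma_s))
p = exp(-3.3564e+21 * 163.2 * 1e-24 / 1.68)
p = 0.72177

0.72177


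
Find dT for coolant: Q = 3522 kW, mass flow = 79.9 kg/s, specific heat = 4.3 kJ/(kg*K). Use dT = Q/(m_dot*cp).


dT = Q / (m_dot * cp)
dT = 3522 / (79.9 * 4.3)
dT = 10.251 C

10.251


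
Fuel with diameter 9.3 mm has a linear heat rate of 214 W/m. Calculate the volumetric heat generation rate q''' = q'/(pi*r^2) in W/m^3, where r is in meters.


r = D / 2 / 1000 = 9.3 / 2 / 1000 = 0.00465 m
q''' = q' / (pi * r^2)
q''' = 214 / (pi * 0.00465^2)
q''' = 3.1503e+06 W/m^3

3.1503e+06


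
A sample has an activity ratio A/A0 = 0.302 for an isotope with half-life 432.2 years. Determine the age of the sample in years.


lambda = ln(2) / t_half = ln(2) / 432.2 = 0.001603765 /yr
t = -ln(A/A0) / lambda
t = -ln(0.302) / 0.001603765
t = 746.57 yr

746.57


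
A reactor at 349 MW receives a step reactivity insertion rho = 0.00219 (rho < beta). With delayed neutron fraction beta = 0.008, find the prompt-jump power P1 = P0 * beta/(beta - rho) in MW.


P1/P0 = beta / (beta - rho)
P1/P0 = 0.008 / (0.008 - 0.00219) = 1.376936
P1 = 349 * 1.376936 = 480.55 MW

480.55


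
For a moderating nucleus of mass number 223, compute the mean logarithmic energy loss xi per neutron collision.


xi = 1 + (A-1)^2/(2A) * ln((A-1)/(A+1))
xi = 1 + (223-1)^2/(2*223) * ln((223-1)/(223 +1))
xi = 0.0089419

0.0089419


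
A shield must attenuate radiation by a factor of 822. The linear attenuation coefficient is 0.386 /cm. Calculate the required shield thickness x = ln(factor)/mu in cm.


x = ln(factor) / mu
x = ln(822) / 0.386
x = 17.388 cm

17.388


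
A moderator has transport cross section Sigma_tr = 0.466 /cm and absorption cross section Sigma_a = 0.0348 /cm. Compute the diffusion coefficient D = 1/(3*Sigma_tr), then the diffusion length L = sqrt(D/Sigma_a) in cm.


D = 1 / (3 * Sigma_tr) = 1 / (3 * 0.466) = 0.7153076 cm
L = sqrt(D / Sigma_a)
L = sqrt(0.7153076 / 0.0348)
L = 4.5337 cm

4.5337


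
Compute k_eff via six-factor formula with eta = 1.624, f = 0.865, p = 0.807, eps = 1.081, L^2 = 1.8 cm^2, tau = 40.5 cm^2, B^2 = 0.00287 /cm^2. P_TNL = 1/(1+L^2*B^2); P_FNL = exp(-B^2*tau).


k_inf = eta*f*p*eps = 1.624*0.865*0.807*1.081 = 1.225466
P_TNL = 1/(1 + L^2*B^2) = 1/(1 + 1.8*0.00287) = 0.9948606
P_FNL = exp(-B^2*tau) = exp(-0.00287*40.5) = 0.8902660
k_eff = k_inf * P_TNL * P_FNL = 1.225466 * 0.9948606 * 0.8902660
k_eff = 1.0854

1.0854


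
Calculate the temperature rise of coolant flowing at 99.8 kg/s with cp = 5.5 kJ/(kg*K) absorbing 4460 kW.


dT = Q / (m_dot * cp)
dT = 4460 / (99.8 * 5.5)
dT = 8.1253 C

8.1253


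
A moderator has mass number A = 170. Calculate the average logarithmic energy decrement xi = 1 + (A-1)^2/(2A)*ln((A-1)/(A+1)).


xi = 1 + (A-1)^2/(2A) * ln((A-1)/(A+1))
xi = 1 + (170-1)^2/(2*170) * ln((170-1)/(170 +1))
xi = 0.011719

0.011719


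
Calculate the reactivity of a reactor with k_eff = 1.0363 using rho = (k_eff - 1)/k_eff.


rho = (k_eff - 1) / k_eff
rho = (1.0363 - 1) / 1.0363
rho = 0.035028

0.035028


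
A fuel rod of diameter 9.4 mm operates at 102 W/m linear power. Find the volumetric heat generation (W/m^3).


r = D / 2 / 1000 = 9.4 / 2 / 1000 = 0.0047 m
q''' = q' / (pi * r^2)
q''' = 102 / (pi * 0.0047^2)
q''' = 1.4698e+06 W/m^3

1.4698e+06


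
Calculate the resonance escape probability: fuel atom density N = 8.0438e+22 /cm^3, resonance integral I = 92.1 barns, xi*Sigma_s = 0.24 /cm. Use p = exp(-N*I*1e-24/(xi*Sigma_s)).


p = exp(-N * I * 1e-24 / (xi*Sigma_s))
p = exp(-8.0438e+22 * 92.1 * 1e-24 / 0.24)
p = 3.9279e-14

3.9279e-14


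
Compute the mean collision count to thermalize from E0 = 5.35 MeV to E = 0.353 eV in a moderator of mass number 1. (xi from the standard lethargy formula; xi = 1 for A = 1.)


xi = 1 + (A-1)^2/(2A)*ln((A-1)/(A+1)) = 1 (for A = 1)
n = ln(E0/E) / xi
n = ln(5.35e6 / 0.353) / 1
n = ln(1.515581e+07) / 1 = 16.534

16.534


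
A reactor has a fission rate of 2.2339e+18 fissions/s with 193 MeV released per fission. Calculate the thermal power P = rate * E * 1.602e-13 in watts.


P = fission_rate * E_MeV * 1.602e-13
P = 2.2339e+18 * 193 * 1.602e-13
P = 6.9069e+07 W

6.9069e+07


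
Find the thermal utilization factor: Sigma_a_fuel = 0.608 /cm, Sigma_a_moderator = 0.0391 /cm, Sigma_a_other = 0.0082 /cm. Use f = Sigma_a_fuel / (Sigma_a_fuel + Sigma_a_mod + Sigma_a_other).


f = Sigma_a_fuel / (Sigma_a_fuel + Sigma_a_mod + Sigma_a_other)
f = 0.608 / (0.608 + 0.0391 + 0.0082)
f = 0.92782

0.92782


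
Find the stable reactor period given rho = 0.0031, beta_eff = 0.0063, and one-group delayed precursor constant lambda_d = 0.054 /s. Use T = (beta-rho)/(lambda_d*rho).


T = (beta - rho) / (lambda_d * rho)
T = (0.0063 - 0.0031) / (0.054 * 0.0031)
T = 19.116 s

19.116


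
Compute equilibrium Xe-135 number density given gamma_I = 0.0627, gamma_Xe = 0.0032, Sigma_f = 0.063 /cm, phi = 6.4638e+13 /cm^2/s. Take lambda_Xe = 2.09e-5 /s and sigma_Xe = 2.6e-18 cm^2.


Xe_eq = (gamma_I + gamma_Xe) * Sigma_f * phi / (lambda_Xe + sigma_Xe * phi)
Numerator = (0.0627 + 0.0032) * 0.063 * 6.4638e+13 = 2.683576e+11
Denominator = 2.09e-5 + 2.6e-18 * 6.4638e+13 = 1.889588e-04
Xe_eq = 2.683576e+11 / 1.889588e-04 = 1.4202e+15 /cm^3

1.4202e+15


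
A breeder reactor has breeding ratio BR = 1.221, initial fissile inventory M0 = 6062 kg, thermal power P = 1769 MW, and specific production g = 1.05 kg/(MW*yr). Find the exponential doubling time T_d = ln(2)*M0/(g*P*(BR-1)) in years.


Breeding gain G = BR - 1 = 1.221 - 1 = 0.221
Fissile production rate = g * P * G = 1.05 * 1769 * 0.221 = 410.49645 kg/yr
T_d = ln(2) * M0 / (g * P * G)
T_d = ln(2) * 6062 / 410.49645 = 10.236 yr

10.236


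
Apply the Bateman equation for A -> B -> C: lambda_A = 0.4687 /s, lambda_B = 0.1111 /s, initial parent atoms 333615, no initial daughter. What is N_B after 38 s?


N_B(t) = lambda_A * N_A0 / (lambda_B - lambda_A) * [exp(-lambda_A*t) - exp(-lambda_B*t)]
exp(-0.4687*38) = 1.840580e-08; exp(-0.1111*38) = 0.01467221
N_B = 0.4687 * 333615 / (0.1111 - 0.4687) * (1.840580e-08 - 0.01467221)
N_B = 6415.6

6415.6


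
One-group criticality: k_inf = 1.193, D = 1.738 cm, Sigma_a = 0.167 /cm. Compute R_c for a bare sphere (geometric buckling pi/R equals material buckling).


L^2 = D / Sigma_a = 1.738 / 0.167 = 10.40719 cm^2
B_m^2 = (k_inf - 1) / L^2 = (1.193 - 1) / 10.40719 = 0.01854487 /cm^2
For a bare sphere: B_g = pi/R, so R_c = pi / sqrt(B_m^2)
R_c = pi / sqrt(0.01854487) = 23.069 cm

23.069


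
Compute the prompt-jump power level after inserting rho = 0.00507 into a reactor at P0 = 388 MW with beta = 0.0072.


P1/P0 = beta / (beta - rho)
P1/P0 = 0.0072 / (0.0072 - 0.00507) = 3.380282
P1 = 388 * 3.380282 = 1311.5 MW

1311.5


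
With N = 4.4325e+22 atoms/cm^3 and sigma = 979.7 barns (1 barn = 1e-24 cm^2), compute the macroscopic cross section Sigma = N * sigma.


Sigma = N * sigma_barns * 1e-24
Sigma = 4.4325e+22 * 979.7 * 1e-24
Sigma = 43.425 /cm

43.425


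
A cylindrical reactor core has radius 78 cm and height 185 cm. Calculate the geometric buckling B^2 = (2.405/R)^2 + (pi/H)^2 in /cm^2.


B^2 = (2.405/R)^2 + (pi/H)^2
B^2 = (2.405/78)^2 + (pi/185)^2
B^2 = 0.0012391 /cm^2

0.0012391


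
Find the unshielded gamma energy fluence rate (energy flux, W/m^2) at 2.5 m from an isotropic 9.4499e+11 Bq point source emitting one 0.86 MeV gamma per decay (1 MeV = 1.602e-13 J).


psi = A * E * 1.602e-13 / (4*pi*r^2)
psi = 9.4499e+11 * 0.86 * 1.602e-13 / (4*pi*2.5^2)
psi = 0.0016577 W/m^2

0.0016577


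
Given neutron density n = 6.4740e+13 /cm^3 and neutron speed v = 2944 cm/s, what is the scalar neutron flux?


phi = n * v
phi = 6.4740e+13 * 2944
phi = 1.9059e+17 /cm^2/s

1.9059e+17


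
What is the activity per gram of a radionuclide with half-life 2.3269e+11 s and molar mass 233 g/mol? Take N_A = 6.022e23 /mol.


lambda = ln(2) / t_half = ln(2) / 2.3269e+11 = 2.978844e-12 /s
SA = lambda * N_A / M
SA = 2.978844e-12 * 6.022e23 / 233
SA = 7.6990e+09 Bq/g

7.6990e+09


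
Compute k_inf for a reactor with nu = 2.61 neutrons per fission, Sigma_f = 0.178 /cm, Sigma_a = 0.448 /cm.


k_inf = nu * Sigma_f / Sigma_a
k_inf = 2.61 * 0.178 / 0.448
k_inf = 1.0370

1.0370


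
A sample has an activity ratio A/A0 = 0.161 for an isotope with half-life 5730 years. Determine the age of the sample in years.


lambda = ln(2) / t_half = ln(2) / 5730 = 1.209681e-04 /yr
t = -ln(A/A0) / lambda
t = -ln(0.161) / 1.209681e-04
t = 15098 yr

15098


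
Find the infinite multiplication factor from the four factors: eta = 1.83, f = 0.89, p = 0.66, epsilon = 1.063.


k_inf = eta * f * p * epsilon
k_inf = 1.83 * 0.89 * 0.66 * 1.063
k_inf = 1.1427

1.1427


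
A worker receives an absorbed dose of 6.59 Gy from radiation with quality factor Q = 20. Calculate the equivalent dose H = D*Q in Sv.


H = D * Q
H = 6.59 * 20
H = 131.80 Sv

131.80


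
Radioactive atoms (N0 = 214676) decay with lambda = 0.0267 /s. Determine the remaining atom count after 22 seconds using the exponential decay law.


N = N0 * exp(-lambda * t)
N = 214676 * exp(-0.0267 * 22)
N = 119311

119311


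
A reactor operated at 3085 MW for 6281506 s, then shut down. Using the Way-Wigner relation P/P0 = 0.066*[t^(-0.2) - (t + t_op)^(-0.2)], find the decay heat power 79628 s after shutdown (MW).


P/P0 = 0.066 * [t^(-0.2) - (t + t_op)^(-0.2)]
P/P0 = 0.066 * [79628^(-0.2) - (79628 + 6281506)^(-0.2)]
P/P0 = 0.066 * [0.1046615 - 0.04358059] = 0.004031340
P = 3085 * 0.004031340 = 12.437 MW

12.437


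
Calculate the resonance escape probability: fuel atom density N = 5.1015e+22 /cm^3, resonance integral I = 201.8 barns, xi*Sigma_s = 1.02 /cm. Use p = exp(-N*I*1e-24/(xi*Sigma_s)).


p = exp(-N * I * 1e-24 / (xi*Sigma_s))
p = exp(-5.1015e+22 * 201.8 * 1e-24 / 1.02)
p = 4.1369e-05

4.1369e-05


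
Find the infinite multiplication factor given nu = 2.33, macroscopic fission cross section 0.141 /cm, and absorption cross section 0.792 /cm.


k_inf = nu * Sigma_f / Sigma_a
k_inf = 2.33 * 0.141 / 0.792
k_inf = 0.41481

0.41481


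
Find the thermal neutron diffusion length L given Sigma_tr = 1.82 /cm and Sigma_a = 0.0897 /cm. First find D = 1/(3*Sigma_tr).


D = 1 / (3 * Sigma_tr) = 1 / (3 * 1.82) = 0.1831502 cm
L = sqrt(D / Sigma_a)
L = sqrt(0.1831502 / 0.0897)
L = 1.4289 cm

1.4289


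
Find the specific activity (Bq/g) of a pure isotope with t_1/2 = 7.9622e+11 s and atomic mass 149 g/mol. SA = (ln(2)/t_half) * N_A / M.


lambda = ln(2) / t_half = ln(2) / 7.9622e+11 = 8.705473e-13 /s
SA = lambda * N_A / M
SA = 8.705473e-13 * 6.022e23 / 149
SA = 3.5184e+09 Bq/g

3.5184e+09


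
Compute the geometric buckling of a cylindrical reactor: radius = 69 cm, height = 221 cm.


B^2 = (2.405/R)^2 + (pi/H)^2
B^2 = (2.405/69)^2 + (pi/221)^2
B^2 = 0.0014170 /cm^2

0.0014170


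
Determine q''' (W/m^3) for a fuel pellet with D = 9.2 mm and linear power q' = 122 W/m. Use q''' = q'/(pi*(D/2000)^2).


r = D / 2 / 1000 = 9.2 / 2 / 1000 = 0.0046 m
q''' = q' / (pi * r^2)
q''' = 122 / (pi * 0.0046^2)
q''' = 1.8352e+06 W/m^3

1.8352e+06


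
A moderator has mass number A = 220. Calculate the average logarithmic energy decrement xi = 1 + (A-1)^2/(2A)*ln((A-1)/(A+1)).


xi = 1 + (A-1)^2/(2A) * ln((A-1)/(A+1))
xi = 1 + (220-1)^2/(2*220) * ln((220-1)/(220 +1))
xi = 0.0090634

0.0090634


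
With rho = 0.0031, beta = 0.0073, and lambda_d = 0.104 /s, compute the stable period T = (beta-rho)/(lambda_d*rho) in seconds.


T = (beta - rho) / (lambda_d * rho)
T = (0.0073 - 0.0031) / (0.104 * 0.0031)
T = 13.027 s

13.027


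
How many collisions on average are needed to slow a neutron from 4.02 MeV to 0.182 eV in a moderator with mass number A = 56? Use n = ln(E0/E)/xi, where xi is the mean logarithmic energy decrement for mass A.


xi = 1 + (A-1)^2/(2A)*ln((A-1)/(A+1)) = 0.03529286 (for A = 56)
n = ln(E0/E) / xi
n = ln(4.02e6 / 0.182) / 0.03529286
n = ln(2.208791e+07) / 0.03529286 = 479.15

479.15


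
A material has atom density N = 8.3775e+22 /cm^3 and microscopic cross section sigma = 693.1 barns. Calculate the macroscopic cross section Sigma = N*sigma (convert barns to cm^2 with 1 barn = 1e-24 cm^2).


Sigma = N * sigma_barns * 1e-24
Sigma = 8.3775e+22 * 693.1 * 1e-24
Sigma = 58.064 /cm

58.064


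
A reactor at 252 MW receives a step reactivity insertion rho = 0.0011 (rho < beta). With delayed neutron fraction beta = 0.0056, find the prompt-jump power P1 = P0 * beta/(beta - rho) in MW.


P1/P0 = beta / (beta - rho)
P1/P0 = 0.0056 / (0.0056 - 0.0011) = 1.244444
P1 = 252 * 1.244444 = 313.60 MW

313.60


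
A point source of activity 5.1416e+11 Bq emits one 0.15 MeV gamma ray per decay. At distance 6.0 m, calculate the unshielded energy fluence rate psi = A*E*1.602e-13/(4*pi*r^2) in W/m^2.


psi = A * E * 1.602e-13 / (4*pi*r^2)
psi = 5.1416e+11 * 0.15 * 1.602e-13 / (4*pi*6.0^2)
psi = 2.7311e-05 W/m^2

2.7311e-05


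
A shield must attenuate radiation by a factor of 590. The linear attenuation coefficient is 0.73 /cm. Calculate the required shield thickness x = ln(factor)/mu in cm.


x = ln(factor) / mu
x = ln(590) / 0.73
x = 8.7399 cm

8.7399


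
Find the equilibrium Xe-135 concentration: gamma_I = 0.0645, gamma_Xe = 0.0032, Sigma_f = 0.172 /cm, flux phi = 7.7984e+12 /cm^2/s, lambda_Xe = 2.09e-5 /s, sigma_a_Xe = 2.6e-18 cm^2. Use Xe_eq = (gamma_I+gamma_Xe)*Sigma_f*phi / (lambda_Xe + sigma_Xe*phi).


Xe_eq = (gamma_I + gamma_Xe) * Sigma_f * phi / (lambda_Xe + sigma_Xe * phi)
Numerator = (0.0645 + 0.0032) * 0.172 * 7.7984e+12 = 9.080769e+10
Denominator = 2.09e-5 + 2.6e-18 * 7.7984e+12 = 4.117584e-05
Xe_eq = 9.080769e+10 / 4.117584e-05 = 2.2054e+15 /cm^3

2.2054e+15


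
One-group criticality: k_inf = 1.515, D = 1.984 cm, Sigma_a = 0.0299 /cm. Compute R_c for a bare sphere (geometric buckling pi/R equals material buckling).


L^2 = D / Sigma_a = 1.984 / 0.0299 = 66.35452 cm^2
B_m^2 = (k_inf - 1) / L^2 = (1.515 - 1) / 66.35452 = 0.007761340 /cm^2
For a bare sphere: B_g = pi/R, so R_c = pi / sqrt(B_m^2)
R_c = pi / sqrt(0.007761340) = 35.660 cm

35.660


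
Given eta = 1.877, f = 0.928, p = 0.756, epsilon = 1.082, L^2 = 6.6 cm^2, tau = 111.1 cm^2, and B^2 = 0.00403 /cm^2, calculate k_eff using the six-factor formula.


k_inf = eta*f*p*eps = 1.877*0.928*0.756*1.082 = 1.424824
P_TNL = 1/(1 + L^2*B^2) = 1/(1 + 6.6*0.00403) = 0.9740911
P_FNL = exp(-B^2*tau) = exp(-0.00403*111.1) = 0.6390753
k_eff = k_inf * P_TNL * P_FNL = 1.424824 * 0.9740911 * 0.6390753
k_eff = 0.88698

0.88698


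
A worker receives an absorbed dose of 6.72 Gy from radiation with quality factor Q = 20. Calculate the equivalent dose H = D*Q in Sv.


H = D * Q
H = 6.72 * 20
H = 134.40 Sv

134.40


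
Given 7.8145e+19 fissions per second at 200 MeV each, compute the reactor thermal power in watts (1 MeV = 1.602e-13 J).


P = fission_rate * E_MeV * 1.602e-13
P = 7.8145e+19 * 200 * 1.602e-13
P = 2.5038e+09 W

2.5038e+09


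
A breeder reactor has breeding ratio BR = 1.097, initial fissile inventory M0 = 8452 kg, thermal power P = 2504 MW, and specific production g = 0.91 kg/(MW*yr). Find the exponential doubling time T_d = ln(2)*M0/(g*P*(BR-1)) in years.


Breeding gain G = BR - 1 = 1.097 - 1 = 0.097
Fissile production rate = g * P * G = 0.91 * 2504 * 0.097 = 221.02808 kg/yr
T_d = ln(2) * M0 / (g * P * G)
T_d = ln(2) * 8452 / 221.02808 = 26.506 yr

26.506


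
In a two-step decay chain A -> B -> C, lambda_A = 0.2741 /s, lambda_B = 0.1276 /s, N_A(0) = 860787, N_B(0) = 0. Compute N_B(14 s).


N_B(t) = lambda_A * N_A0 / (lambda_B - lambda_A) * [exp(-lambda_A*t) - exp(-lambda_B*t)]
exp(-0.2741*14) = 0.02154956; exp(-0.1276*14) = 0.1675623
N_B = 0.2741 * 860787 / (0.1276 - 0.2741) * (0.02154956 - 0.1675623)
N_B = 235157

235157


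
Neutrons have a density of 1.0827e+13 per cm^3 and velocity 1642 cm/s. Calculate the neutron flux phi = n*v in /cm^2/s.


phi = n * v
phi = 1.0827e+13 * 1642
phi = 1.7778e+16 /cm^2/s

1.7778e+16


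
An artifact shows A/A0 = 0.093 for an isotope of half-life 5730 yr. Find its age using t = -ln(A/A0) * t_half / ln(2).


lambda = ln(2) / t_half = ln(2) / 5730 = 1.209681e-04 /yr
t = -ln(A/A0) / lambda
t = -ln(0.093) / 1.209681e-04
t = 19635 yr

19635


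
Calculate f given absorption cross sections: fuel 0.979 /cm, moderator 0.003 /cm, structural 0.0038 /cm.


f = Sigma_a_fuel / (Sigma_a_fuel + Sigma_a_mod + Sigma_a_other)
f = 0.979 / (0.979 + 0.003 + 0.0038)
f = 0.99310

0.99310


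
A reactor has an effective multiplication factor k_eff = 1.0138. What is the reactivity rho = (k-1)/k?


rho = (k_eff - 1) / k_eff
rho = (1.0138 - 1) / 1.0138
rho = 0.013612

0.013612


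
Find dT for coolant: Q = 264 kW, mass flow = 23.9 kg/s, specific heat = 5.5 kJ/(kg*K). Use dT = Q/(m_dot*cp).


dT = Q / (m_dot * cp)
dT = 264 / (23.9 * 5.5)
dT = 2.0084 C

2.0084
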